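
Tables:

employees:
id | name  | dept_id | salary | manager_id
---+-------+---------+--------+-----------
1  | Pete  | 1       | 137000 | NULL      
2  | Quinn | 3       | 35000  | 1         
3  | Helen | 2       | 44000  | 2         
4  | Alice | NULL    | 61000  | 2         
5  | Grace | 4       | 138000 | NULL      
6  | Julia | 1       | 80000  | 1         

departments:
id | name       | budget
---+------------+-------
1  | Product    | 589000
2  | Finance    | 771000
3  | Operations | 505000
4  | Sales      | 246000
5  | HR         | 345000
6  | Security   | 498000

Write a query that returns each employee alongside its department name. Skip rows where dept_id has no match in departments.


INNER JOIN keeps only employees rows whose dept_id matches an id in departments. Walk through each employee:
  - employee 1 (Pete): dept_id=1 -> matches Product
  - employee 2 (Quinn): dept_id=3 -> matches Operations
  - employee 3 (Helen): dept_id=2 -> matches Finance
  - employee 4 (Alice): dept_id=NULL, no match -> dropped
  - employee 5 (Grace): dept_id=4 -> matches Sales
  - employee 6 (Julia): dept_id=1 -> matches Product
So 1 of 6 rows is dropped.

SQL:
SELECT a.name, b.name AS department
FROM employees a
INNER JOIN departments b ON a.dept_id = b.id

Result:
name  | department
------+-----------
Pete  | Product   
Quinn | Operations
Helen | Finance   
Grace | Sales     
Julia | Product   


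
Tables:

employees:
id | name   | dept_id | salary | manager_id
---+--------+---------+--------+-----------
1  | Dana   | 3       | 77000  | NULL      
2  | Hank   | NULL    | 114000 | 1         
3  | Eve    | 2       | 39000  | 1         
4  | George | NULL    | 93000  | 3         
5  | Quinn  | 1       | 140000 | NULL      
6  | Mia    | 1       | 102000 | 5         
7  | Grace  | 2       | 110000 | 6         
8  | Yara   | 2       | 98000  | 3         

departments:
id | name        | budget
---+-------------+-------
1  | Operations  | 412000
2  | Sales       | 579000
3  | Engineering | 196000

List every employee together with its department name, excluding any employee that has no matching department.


INNER JOIN keeps only employees rows whose dept_id matches an id in departments. Walk through each employee:
  - employee 1 (Dana): dept_id=3 -> matches Engineering
  - employee 2 (Hank): dept_id=NULL, no match -> dropped
  - employee 3 (Eve): dept_id=2 -> matches Sales
  - employee 4 (George): dept_id=NULL, no match -> dropped
  - employee 5 (Quinn): dept_id=1 -> matches Operations
  - employee 6 (Mia): dept_id=1 -> matches Operations
  - employee 7 (Grace): dept_id=2 -> matches Sales
  - employee 8 (Yara): dept_id=2 -> matches Sales
So 2 of 8 rows are dropped.

SQL:
SELECT a.name, b.name AS department
FROM employees a
INNER JOIN departments b ON a.dept_id = b.id

Result:
name  | department 
------+------------
Dana  | Engineering
Eve   | Sales      
Quinn | Operations 
Mia   | Operations 
Grace | Sales      
Yara  | Sales      


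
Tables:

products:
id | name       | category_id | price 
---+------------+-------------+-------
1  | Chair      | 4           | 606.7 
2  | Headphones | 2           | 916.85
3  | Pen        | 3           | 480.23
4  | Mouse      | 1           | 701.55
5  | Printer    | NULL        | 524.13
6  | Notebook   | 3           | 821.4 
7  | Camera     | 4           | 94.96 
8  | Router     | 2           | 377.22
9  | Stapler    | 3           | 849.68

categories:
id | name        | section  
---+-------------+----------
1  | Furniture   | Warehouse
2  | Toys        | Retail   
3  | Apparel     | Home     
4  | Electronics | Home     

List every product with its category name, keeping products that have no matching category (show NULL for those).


LEFT JOIN keeps every row from products (the left table); where category_id has no match in categories, the category columns become NULL. Walk through each product:
  - product 1 (Chair): category_id=4 -> matches Electronics
  - product 2 (Headphones): category_id=2 -> matches Toys
  - product 3 (Pen): category_id=3 -> matches Apparel
  - product 4 (Mouse): category_id=1 -> matches Furniture
  - product 5 (Printer): category_id=NULL, no match -> kept with NULL
  - product 6 (Notebook): category_id=3 -> matches Apparel
  - product 7 (Camera): category_id=4 -> matches Electronics
  - product 8 (Router): category_id=2 -> matches Toys
  - product 9 (Stapler): category_id=3 -> matches Apparel
All 9 rows appear; 1 has NULL category.

SQL:
SELECT a.name, b.name AS category
FROM products a
LEFT JOIN categories b ON a.category_id = b.id

Result:
name       | category   
-----------+------------
Chair      | Electronics
Headphones | Toys       
Pen        | Apparel    
Mouse      | Furniture  
Printer    | NULL       
Notebook   | Apparel    
Camera     | Electronics
Router     | Toys       
Stapler    | Apparel    


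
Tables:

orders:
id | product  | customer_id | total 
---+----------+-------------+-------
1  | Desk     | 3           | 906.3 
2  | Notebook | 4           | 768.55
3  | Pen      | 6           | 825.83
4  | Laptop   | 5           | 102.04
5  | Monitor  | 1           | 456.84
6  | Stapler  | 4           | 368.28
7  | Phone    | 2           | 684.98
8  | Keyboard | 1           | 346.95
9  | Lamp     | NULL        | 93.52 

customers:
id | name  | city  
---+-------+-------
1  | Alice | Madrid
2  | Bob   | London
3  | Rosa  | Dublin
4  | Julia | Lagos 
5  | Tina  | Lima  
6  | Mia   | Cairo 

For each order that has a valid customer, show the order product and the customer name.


INNER JOIN keeps only orders rows whose customer_id matches an id in customers. Walk through each order:
  - order 1 (Desk): customer_id=3 -> matches Rosa
  - order 2 (Notebook): customer_id=4 -> matches Julia
  - order 3 (Pen): customer_id=6 -> matches Mia
  - order 4 (Laptop): customer_id=5 -> matches Tina
  - order 5 (Monitor): customer_id=1 -> matches Alice
  - order 6 (Stapler): customer_id=4 -> matches Julia
  - order 7 (Phone): customer_id=2 -> matches Bob
  - order 8 (Keyboard): customer_id=1 -> matches Alice
  - order 9 (Lamp): customer_id=NULL, no match -> dropped
So 1 of 9 rows is dropped.

SQL:
SELECT a.product, b.name AS customer
FROM orders a
INNER JOIN customers b ON a.customer_id = b.id

Result:
product  | customer
---------+---------
Desk     | Rosa    
Notebook | Julia   
Pen      | Mia     
Laptop   | Tina    
Monitor  | Alice   
Stapler  | Julia   
Phone    | Bob     
Keyboard | Alice   


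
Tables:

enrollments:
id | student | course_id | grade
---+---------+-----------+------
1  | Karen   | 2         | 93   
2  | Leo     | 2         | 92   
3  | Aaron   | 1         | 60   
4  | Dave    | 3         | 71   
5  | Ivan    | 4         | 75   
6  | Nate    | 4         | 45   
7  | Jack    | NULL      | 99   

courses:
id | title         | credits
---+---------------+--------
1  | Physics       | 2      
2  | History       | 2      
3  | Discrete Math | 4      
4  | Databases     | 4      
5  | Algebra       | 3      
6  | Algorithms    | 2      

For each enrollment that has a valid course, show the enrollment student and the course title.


INNER JOIN keeps only enrollments rows whose course_id matches an id in courses. Walk through each enrollment:
  - enrollment 1 (Karen): course_id=2 -> matches History
  - enrollment 2 (Leo): course_id=2 -> matches History
  - enrollment 3 (Aaron): course_id=1 -> matches Physics
  - enrollment 4 (Dave): course_id=3 -> matches Discrete Math
  - enrollment 5 (Ivan): course_id=4 -> matches Databases
  - enrollment 6 (Nate): course_id=4 -> matches Databases
  - enrollment 7 (Jack): course_id=NULL, no match -> dropped
So 1 of 7 rows is dropped.

SQL:
SELECT a.student, b.title AS course
FROM enrollments a
INNER JOIN courses b ON a.course_id = b.id

Result:
student | course       
--------+--------------
Karen   | History      
Leo     | History      
Aaron   | Physics      
Dave    | Discrete Math
Ivan    | Databases    
Nate    | Databases    


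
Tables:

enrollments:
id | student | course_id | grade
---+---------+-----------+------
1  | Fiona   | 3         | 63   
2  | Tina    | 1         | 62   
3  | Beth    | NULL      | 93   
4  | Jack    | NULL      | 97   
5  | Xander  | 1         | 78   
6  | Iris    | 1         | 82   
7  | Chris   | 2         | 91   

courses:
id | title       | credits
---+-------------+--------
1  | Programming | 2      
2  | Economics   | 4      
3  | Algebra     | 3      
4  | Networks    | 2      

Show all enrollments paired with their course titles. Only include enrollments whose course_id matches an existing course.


INNER JOIN keeps only enrollments rows whose course_id matches an id in courses. Walk through each enrollment:
  - enrollment 1 (Fiona): course_id=3 -> matches Algebra
  - enrollment 2 (Tina): course_id=1 -> matches Programming
  - enrollment 3 (Beth): course_id=NULL, no match -> dropped
  - enrollment 4 (Jack): course_id=NULL, no match -> dropped
  - enrollment 5 (Xander): course_id=1 -> matches Programming
  - enrollment 6 (Iris): course_id=1 -> matches Programming
  - enrollment 7 (Chris): course_id=2 -> matches Economics
So 2 of 7 rows are dropped.

SQL:
SELECT a.student, b.title AS course
FROM enrollments a
INNER JOIN courses b ON a.course_id = b.id

Result:
student | course     
--------+------------
Fiona   | Algebra    
Tina    | Programming
Xander  | Programming
Iris    | Programming
Chris   | Economics  


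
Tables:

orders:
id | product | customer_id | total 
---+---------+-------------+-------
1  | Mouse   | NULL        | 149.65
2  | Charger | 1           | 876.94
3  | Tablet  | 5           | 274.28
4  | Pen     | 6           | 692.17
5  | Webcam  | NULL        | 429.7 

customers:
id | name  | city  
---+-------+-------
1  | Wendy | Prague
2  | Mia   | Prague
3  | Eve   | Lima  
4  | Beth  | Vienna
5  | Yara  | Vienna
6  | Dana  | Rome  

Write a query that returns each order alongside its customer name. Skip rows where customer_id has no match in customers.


INNER JOIN keeps only orders rows whose customer_id matches an id in customers. Walk through each order:
  - order 1 (Mouse): customer_id=NULL, no match -> dropped
  - order 2 (Charger): customer_id=1 -> matches Wendy
  - order 3 (Tablet): customer_id=5 -> matches Yara
  - order 4 (Pen): customer_id=6 -> matches Dana
  - order 5 (Webcam): customer_id=NULL, no match -> dropped
So 2 of 5 rows are dropped.

SQL:
SELECT a.product, b.name AS customer
FROM orders a
INNER JOIN customers b ON a.customer_id = b.id

Result:
product | customer
--------+---------
Charger | Wendy   
Tablet  | Yara    
Pen     | Dana    


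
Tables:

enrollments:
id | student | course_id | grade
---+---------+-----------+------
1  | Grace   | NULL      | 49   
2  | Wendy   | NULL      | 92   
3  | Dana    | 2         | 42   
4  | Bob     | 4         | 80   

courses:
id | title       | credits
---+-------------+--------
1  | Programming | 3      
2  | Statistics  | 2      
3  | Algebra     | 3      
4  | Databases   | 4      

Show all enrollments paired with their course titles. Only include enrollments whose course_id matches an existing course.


INNER JOIN keeps only enrollments rows whose course_id matches an id in courses. Walk through each enrollment:
  - enrollment 1 (Grace): course_id=NULL, no match -> dropped
  - enrollment 2 (Wendy): course_id=NULL, no match -> dropped
  - enrollment 3 (Dana): course_id=2 -> matches Statistics
  - enrollment 4 (Bob): course_id=4 -> matches Databases
So 2 of 4 rows are dropped.

SQL:
SELECT a.student, b.title AS course
FROM enrollments a
INNER JOIN courses b ON a.course_id = b.id

Result:
student | course    
--------+-----------
Dana    | Statistics
Bob     | Databases 


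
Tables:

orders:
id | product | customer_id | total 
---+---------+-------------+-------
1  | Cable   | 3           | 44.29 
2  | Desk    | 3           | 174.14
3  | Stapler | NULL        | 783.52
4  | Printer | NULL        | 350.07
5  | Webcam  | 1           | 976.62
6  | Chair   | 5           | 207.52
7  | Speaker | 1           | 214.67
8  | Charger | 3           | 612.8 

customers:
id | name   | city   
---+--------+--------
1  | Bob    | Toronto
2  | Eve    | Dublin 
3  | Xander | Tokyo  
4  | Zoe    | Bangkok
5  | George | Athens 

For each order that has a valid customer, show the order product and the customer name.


INNER JOIN keeps only orders rows whose customer_id matches an id in customers. Walk through each order:
  - order 1 (Cable): customer_id=3 -> matches Xander
  - order 2 (Desk): customer_id=3 -> matches Xander
  - order 3 (Stapler): customer_id=NULL, no match -> dropped
  - order 4 (Printer): customer_id=NULL, no match -> dropped
  - order 5 (Webcam): customer_id=1 -> matches Bob
  - order 6 (Chair): customer_id=5 -> matches George
  - order 7 (Speaker): customer_id=1 -> matches Bob
  - order 8 (Charger): customer_id=3 -> matches Xander
So 2 of 8 rows are dropped.

SQL:
SELECT a.product, b.name AS customer
FROM orders a
INNER JOIN customers b ON a.customer_id = b.id

Result:
product | customer
--------+---------
Cable   | Xander  
Desk    | Xander  
Webcam  | Bob     
Chair   | George  
Speaker | Bob     
Charger | Xander  


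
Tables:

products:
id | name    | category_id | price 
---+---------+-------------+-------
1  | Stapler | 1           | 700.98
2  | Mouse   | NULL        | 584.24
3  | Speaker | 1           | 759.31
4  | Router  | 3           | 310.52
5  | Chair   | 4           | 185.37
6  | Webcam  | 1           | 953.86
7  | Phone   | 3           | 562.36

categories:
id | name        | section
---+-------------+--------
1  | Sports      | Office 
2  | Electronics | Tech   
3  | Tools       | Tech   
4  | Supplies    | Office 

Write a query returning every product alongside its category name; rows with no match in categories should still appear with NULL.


LEFT JOIN keeps every row from products (the left table); where category_id has no match in categories, the category columns become NULL. Walk through each product:
  - product 1 (Stapler): category_id=1 -> matches Sports
  - product 2 (Mouse): category_id=NULL, no match -> kept with NULL
  - product 3 (Speaker): category_id=1 -> matches Sports
  - product 4 (Router): category_id=3 -> matches Tools
  - product 5 (Chair): category_id=4 -> matches Supplies
  - product 6 (Webcam): category_id=1 -> matches Sports
  - product 7 (Phone): category_id=3 -> matches Tools
All 7 rows appear; 1 has NULL category.

SQL:
SELECT a.name, b.name AS category
FROM products a
LEFT JOIN categories b ON a.category_id = b.id

Result:
name    | category
--------+---------
Stapler | Sports  
Mouse   | NULL    
Speaker | Sports  
Router  | Tools   
Chair   | Supplies
Webcam  | Sports  
Phone   | Tools   


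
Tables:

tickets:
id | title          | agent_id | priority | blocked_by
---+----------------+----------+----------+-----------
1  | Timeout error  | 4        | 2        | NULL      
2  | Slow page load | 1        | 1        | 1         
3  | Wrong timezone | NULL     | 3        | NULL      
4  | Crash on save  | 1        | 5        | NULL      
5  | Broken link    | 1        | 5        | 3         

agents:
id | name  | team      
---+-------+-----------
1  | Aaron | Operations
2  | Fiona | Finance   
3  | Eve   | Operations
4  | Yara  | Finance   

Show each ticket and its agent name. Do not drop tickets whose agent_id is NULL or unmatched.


LEFT JOIN keeps every row from tickets (the left table); where agent_id has no match in agents, the agent columns become NULL. Walk through each ticket:
  - ticket 1 (Timeout error): agent_id=4 -> matches Yara
  - ticket 2 (Slow page load): agent_id=1 -> matches Aaron
  - ticket 3 (Wrong timezone): agent_id=NULL, no match -> kept with NULL
  - ticket 4 (Crash on save): agent_id=1 -> matches Aaron
  - ticket 5 (Broken link): agent_id=1 -> matches Aaron
All 5 rows appear; 1 has NULL agent.

SQL:
SELECT a.title, b.name AS agent
FROM tickets a
LEFT JOIN agents b ON a.agent_id = b.id

Result:
title          | agent
---------------+------
Timeout error  | Yara 
Slow page load | Aaron
Wrong timezone | NULL 
Crash on save  | Aaron
Broken link    | Aaron


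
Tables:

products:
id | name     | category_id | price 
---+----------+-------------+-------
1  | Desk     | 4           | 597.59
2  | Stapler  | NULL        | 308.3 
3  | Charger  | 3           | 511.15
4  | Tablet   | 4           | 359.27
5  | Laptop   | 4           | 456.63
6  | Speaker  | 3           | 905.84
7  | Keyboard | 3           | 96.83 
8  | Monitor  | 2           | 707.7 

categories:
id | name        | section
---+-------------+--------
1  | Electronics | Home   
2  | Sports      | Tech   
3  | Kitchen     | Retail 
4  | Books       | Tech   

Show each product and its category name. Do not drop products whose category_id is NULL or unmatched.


LEFT JOIN keeps every row from products (the left table); where category_id has no match in categories, the category columns become NULL. Walk through each product:
  - product 1 (Desk): category_id=4 -> matches Books
  - product 2 (Stapler): category_id=NULL, no match -> kept with NULL
  - product 3 (Charger): category_id=3 -> matches Kitchen
  - product 4 (Tablet): category_id=4 -> matches Books
  - product 5 (Laptop): category_id=4 -> matches Books
  - product 6 (Speaker): category_id=3 -> matches Kitchen
  - product 7 (Keyboard): category_id=3 -> matches Kitchen
  - product 8 (Monitor): category_id=2 -> matches Sports
All 8 rows appear; 1 has NULL category.

SQL:
SELECT a.name, b.name AS category
FROM products a
LEFT JOIN categories b ON a.category_id = b.id

Result:
name     | category
---------+---------
Desk     | Books   
Stapler  | NULL    
Charger  | Kitchen 
Tablet   | Books   
Laptop   | Books   
Speaker  | Kitchen 
Keyboard | Kitchen 
Monitor  | Sports  


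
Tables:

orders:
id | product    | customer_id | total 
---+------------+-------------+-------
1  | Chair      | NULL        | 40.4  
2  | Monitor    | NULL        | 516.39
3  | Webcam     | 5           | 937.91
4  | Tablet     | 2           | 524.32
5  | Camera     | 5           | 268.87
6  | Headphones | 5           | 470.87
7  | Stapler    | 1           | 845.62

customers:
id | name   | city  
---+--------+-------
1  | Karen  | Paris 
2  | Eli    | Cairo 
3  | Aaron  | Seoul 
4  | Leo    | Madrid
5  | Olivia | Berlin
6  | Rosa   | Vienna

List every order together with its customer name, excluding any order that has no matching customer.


INNER JOIN keeps only orders rows whose customer_id matches an id in customers. Walk through each order:
  - order 1 (Chair): customer_id=NULL, no match -> dropped
  - order 2 (Monitor): customer_id=NULL, no match -> dropped
  - order 3 (Webcam): customer_id=5 -> matches Olivia
  - order 4 (Tablet): customer_id=2 -> matches Eli
  - order 5 (Camera): customer_id=5 -> matches Olivia
  - order 6 (Headphones): customer_id=5 -> matches Olivia
  - order 7 (Stapler): customer_id=1 -> matches Karen
So 2 of 7 rows are dropped.

SQL:
SELECT a.product, b.name AS customer
FROM orders a
INNER JOIN customers b ON a.customer_id = b.id

Result:
product    | customer
-----------+---------
Webcam     | Olivia  
Tablet     | Eli     
Camera     | Olivia  
Headphones | Olivia  
Stapler    | Karen   


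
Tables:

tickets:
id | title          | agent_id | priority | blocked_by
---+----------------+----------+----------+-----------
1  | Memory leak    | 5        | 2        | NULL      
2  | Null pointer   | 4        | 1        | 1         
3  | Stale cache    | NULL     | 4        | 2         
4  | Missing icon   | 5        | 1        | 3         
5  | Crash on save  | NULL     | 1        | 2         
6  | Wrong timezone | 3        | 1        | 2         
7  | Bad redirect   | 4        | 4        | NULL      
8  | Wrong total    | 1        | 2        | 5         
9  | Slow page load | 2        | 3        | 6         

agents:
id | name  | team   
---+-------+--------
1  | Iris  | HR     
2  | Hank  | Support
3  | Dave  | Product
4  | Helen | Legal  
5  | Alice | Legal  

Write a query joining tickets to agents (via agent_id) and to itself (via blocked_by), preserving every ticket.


Two LEFT JOINs from the same base table tickets: one to agents via agent_id, one to tickets itself via blocked_by. Both are LEFT so every ticket is preserved.
Match against agents:
  - ticket 1 (Memory leak): agent_id=5 -> matches Alice
  - ticket 2 (Null pointer): agent_id=4 -> matches Helen
  - ticket 3 (Stale cache): agent_id=NULL, no match -> kept with NULL
  - ticket 4 (Missing icon): agent_id=5 -> matches Alice
  - ticket 5 (Crash on save): agent_id=NULL, no match -> kept with NULL
  - ticket 6 (Wrong timezone): agent_id=3 -> matches Dave
  - ticket 7 (Bad redirect): agent_id=4 -> matches Helen
  - ticket 8 (Wrong total): agent_id=1 -> matches Iris
  - ticket 9 (Slow page load): agent_id=2 -> matches Hank
Match against tickets (self):
  - ticket 1 (Memory leak): blocked_by=NULL -> NULL
  - ticket 2 (Null pointer): blocked_by=1 -> Memory leak
  - ticket 3 (Stale cache): blocked_by=2 -> Null pointer
  - ticket 4 (Missing icon): blocked_by=3 -> Stale cache
  - ticket 5 (Crash on save): blocked_by=2 -> Null pointer
  - ticket 6 (Wrong timezone): blocked_by=2 -> Null pointer
  - ticket 7 (Bad redirect): blocked_by=NULL -> NULL
  - ticket 8 (Wrong total): blocked_by=5 -> Crash on save
  - ticket 9 (Slow page load): blocked_by=6 -> Wrong timezone

SQL:
SELECT a.title, b.name AS agent, c.title AS blocked_by
FROM tickets a
LEFT JOIN agents b ON a.agent_id = b.id
LEFT JOIN tickets c ON a.blocked_by = c.id

Result:
title          | agent | blocked_by    
---------------+-------+---------------
Memory leak    | Alice | NULL          
Null pointer   | Helen | Memory leak   
Stale cache    | NULL  | Null pointer  
Missing icon   | Alice | Stale cache   
Crash on save  | NULL  | Null pointer  
Wrong timezone | Dave  | Null pointer  
Bad redirect   | Helen | NULL          
Wrong total    | Iris  | Crash on save 
Slow page load | Hank  | Wrong timezone


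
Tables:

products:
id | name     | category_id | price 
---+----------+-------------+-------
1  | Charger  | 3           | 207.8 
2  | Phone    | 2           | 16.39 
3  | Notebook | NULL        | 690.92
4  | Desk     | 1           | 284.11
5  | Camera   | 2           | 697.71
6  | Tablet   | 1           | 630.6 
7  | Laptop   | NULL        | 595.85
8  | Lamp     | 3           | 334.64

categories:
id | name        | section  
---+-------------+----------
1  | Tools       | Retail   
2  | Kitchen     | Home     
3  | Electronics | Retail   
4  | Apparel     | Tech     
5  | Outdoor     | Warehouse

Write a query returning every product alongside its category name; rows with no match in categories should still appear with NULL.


LEFT JOIN keeps every row from products (the left table); where category_id has no match in categories, the category columns become NULL. Walk through each product:
  - product 1 (Charger): category_id=3 -> matches Electronics
  - product 2 (Phone): category_id=2 -> matches Kitchen
  - product 3 (Notebook): category_id=NULL, no match -> kept with NULL
  - product 4 (Desk): category_id=1 -> matches Tools
  - product 5 (Camera): category_id=2 -> matches Kitchen
  - product 6 (Tablet): category_id=1 -> matches Tools
  - product 7 (Laptop): category_id=NULL, no match -> kept with NULL
  - product 8 (Lamp): category_id=3 -> matches Electronics
All 8 rows appear; 2 have NULL category.

SQL:
SELECT a.name, b.name AS category
FROM products a
LEFT JOIN categories b ON a.category_id = b.id

Result:
name     | category   
---------+------------
Charger  | Electronics
Phone    | Kitchen    
Notebook | NULL       
Desk     | Tools      
Camera   | Kitchen    
Tablet   | Tools      
Laptop   | NULL       
Lamp     | Electronics


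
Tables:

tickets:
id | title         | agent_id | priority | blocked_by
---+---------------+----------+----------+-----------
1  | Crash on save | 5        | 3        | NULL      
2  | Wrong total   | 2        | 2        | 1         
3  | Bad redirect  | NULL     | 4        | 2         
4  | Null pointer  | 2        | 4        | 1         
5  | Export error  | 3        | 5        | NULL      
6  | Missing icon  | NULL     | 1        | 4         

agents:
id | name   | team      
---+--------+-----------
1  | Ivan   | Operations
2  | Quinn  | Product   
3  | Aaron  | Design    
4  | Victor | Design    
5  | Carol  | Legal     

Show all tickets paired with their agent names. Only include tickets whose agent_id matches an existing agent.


INNER JOIN keeps only tickets rows whose agent_id matches an id in agents. Walk through each ticket:
  - ticket 1 (Crash on save): agent_id=5 -> matches Carol
  - ticket 2 (Wrong total): agent_id=2 -> matches Quinn
  - ticket 3 (Bad redirect): agent_id=NULL, no match -> dropped
  - ticket 4 (Null pointer): agent_id=2 -> matches Quinn
  - ticket 5 (Export error): agent_id=3 -> matches Aaron
  - ticket 6 (Missing icon): agent_id=NULL, no match -> dropped
So 2 of 6 rows are dropped.

SQL:
SELECT a.title, b.name AS agent
FROM tickets a
INNER JOIN agents b ON a.agent_id = b.id

Result:
title         | agent
--------------+------
Crash on save | Carol
Wrong total   | Quinn
Null pointer  | Quinn
Export error  | Aaron


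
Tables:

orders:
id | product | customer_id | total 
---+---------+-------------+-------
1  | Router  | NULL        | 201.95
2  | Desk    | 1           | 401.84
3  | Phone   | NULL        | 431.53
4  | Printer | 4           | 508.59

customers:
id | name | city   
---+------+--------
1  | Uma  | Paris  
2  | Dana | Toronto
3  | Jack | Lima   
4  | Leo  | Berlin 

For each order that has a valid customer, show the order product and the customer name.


INNER JOIN keeps only orders rows whose customer_id matches an id in customers. Walk through each order:
  - order 1 (Router): customer_id=NULL, no match -> dropped
  - order 2 (Desk): customer_id=1 -> matches Uma
  - order 3 (Phone): customer_id=NULL, no match -> dropped
  - order 4 (Printer): customer_id=4 -> matches Leo
So 2 of 4 rows are dropped.

SQL:
SELECT a.product, b.name AS customer
FROM orders a
INNER JOIN customers b ON a.customer_id = b.id

Result:
product | customer
--------+---------
Desk    | Uma     
Printer | Leo     


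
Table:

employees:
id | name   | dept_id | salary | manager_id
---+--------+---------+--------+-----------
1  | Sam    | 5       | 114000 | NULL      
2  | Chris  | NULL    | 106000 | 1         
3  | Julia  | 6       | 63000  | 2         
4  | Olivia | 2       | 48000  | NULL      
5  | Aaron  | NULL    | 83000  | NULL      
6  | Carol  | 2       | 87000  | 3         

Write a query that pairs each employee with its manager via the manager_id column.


This is a self-join: employees is joined to a second copy of itself, matching each row's manager_id to another row's id. Use LEFT JOIN so rows with manager_id=NULL are kept.
  - employee 1 (Sam): manager_id=NULL -> NULL
  - employee 2 (Chris): manager_id=1 -> Sam
  - employee 3 (Julia): manager_id=2 -> Chris
  - employee 4 (Olivia): manager_id=NULL -> NULL
  - employee 5 (Aaron): manager_id=NULL -> NULL
  - employee 6 (Carol): manager_id=3 -> Julia

SQL:
SELECT a.name AS item, b.name AS manager
FROM employees a
LEFT JOIN employees b ON a.manager_id = b.id

Result:
item   | manager
-------+--------
Sam    | NULL   
Chris  | Sam    
Julia  | Chris  
Olivia | NULL   
Aaron  | NULL   
Carol  | Julia  


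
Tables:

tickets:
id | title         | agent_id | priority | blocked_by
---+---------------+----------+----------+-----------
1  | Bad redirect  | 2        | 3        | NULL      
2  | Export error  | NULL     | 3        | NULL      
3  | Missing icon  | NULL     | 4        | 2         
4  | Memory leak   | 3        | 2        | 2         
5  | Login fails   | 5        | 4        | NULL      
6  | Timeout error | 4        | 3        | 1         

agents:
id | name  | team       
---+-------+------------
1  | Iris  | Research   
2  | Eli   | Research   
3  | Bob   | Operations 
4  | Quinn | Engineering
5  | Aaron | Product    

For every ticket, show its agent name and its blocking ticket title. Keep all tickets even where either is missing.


Two LEFT JOINs from the same base table tickets: one to agents via agent_id, one to tickets itself via blocked_by. Both are LEFT so every ticket is preserved.
Match against agents:
  - ticket 1 (Bad redirect): agent_id=2 -> matches Eli
  - ticket 2 (Export error): agent_id=NULL, no match -> kept with NULL
  - ticket 3 (Missing icon): agent_id=NULL, no match -> kept with NULL
  - ticket 4 (Memory leak): agent_id=3 -> matches Bob
  - ticket 5 (Login fails): agent_id=5 -> matches Aaron
  - ticket 6 (Timeout error): agent_id=4 -> matches Quinn
Match against tickets (self):
  - ticket 1 (Bad redirect): blocked_by=NULL -> NULL
  - ticket 2 (Export error): blocked_by=NULL -> NULL
  - ticket 3 (Missing icon): blocked_by=2 -> Export error
  - ticket 4 (Memory leak): blocked_by=2 -> Export error
  - ticket 5 (Login fails): blocked_by=NULL -> NULL
  - ticket 6 (Timeout error): blocked_by=1 -> Bad redirect

SQL:
SELECT a.title, b.name AS agent, c.title AS blocked_by
FROM tickets a
LEFT JOIN agents b ON a.agent_id = b.id
LEFT JOIN tickets c ON a.blocked_by = c.id

Result:
title         | agent | blocked_by  
--------------+-------+-------------
Bad redirect  | Eli   | NULL        
Export error  | NULL  | NULL        
Missing icon  | NULL  | Export error
Memory leak   | Bob   | Export error
Login fails   | Aaron | NULL        
Timeout error | Quinn | Bad redirect


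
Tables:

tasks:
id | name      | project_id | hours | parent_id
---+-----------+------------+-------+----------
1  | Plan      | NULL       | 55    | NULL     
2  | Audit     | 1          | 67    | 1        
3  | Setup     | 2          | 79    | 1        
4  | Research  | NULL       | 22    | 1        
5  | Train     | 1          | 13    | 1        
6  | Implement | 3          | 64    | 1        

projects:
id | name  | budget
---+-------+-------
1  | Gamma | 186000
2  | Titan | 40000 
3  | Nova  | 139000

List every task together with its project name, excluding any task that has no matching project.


INNER JOIN keeps only tasks rows whose project_id matches an id in projects. Walk through each task:
  - task 1 (Plan): project_id=NULL, no match -> dropped
  - task 2 (Audit): project_id=1 -> matches Gamma
  - task 3 (Setup): project_id=2 -> matches Titan
  - task 4 (Research): project_id=NULL, no match -> dropped
  - task 5 (Train): project_id=1 -> matches Gamma
  - task 6 (Implement): project_id=3 -> matches Nova
So 2 of 6 rows are dropped.

SQL:
SELECT a.name, b.name AS project
FROM tasks a
INNER JOIN projects b ON a.project_id = b.id

Result:
name      | project
----------+--------
Audit     | Gamma  
Setup     | Titan  
Train     | Gamma  
Implement | Nova   


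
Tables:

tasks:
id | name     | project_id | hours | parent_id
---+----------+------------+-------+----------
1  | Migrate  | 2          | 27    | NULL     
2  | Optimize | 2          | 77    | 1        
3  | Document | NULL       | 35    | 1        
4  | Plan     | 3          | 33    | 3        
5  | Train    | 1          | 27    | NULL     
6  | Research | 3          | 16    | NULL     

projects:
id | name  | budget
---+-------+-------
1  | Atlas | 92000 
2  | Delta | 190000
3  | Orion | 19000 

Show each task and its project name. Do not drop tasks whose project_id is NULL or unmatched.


LEFT JOIN keeps every row from tasks (the left table); where project_id has no match in projects, the project columns become NULL. Walk through each task:
  - task 1 (Migrate): project_id=2 -> matches Delta
  - task 2 (Optimize): project_id=2 -> matches Delta
  - task 3 (Document): project_id=NULL, no match -> kept with NULL
  - task 4 (Plan): project_id=3 -> matches Orion
  - task 5 (Train): project_id=1 -> matches Atlas
  - task 6 (Research): project_id=3 -> matches Orion
All 6 rows appear; 1 has NULL project.

SQL:
SELECT a.name, b.name AS project
FROM tasks a
LEFT JOIN projects b ON a.project_id = b.id

Result:
name     | project
---------+--------
Migrate  | Delta  
Optimize | Delta  
Document | NULL   
Plan     | Orion  
Train    | Atlas  
Research | Orion  


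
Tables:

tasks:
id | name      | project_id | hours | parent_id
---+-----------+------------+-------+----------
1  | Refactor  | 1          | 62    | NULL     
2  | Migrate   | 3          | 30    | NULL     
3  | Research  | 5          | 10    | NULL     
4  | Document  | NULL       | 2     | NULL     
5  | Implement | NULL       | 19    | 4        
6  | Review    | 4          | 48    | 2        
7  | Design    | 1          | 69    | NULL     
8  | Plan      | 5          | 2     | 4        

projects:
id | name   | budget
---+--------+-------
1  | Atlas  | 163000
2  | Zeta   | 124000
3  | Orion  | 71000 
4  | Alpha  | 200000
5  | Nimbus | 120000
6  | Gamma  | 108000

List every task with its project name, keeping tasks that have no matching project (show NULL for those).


LEFT JOIN keeps every row from tasks (the left table); where project_id has no match in projects, the project columns become NULL. Walk through each task:
  - task 1 (Refactor): project_id=1 -> matches Atlas
  - task 2 (Migrate): project_id=3 -> matches Orion
  - task 3 (Research): project_id=5 -> matches Nimbus
  - task 4 (Document): project_id=NULL, no match -> kept with NULL
  - task 5 (Implement): project_id=NULL, no match -> kept with NULL
  - task 6 (Review): project_id=4 -> matches Alpha
  - task 7 (Design): project_id=1 -> matches Atlas
  - task 8 (Plan): project_id=5 -> matches Nimbus
All 8 rows appear; 2 have NULL project.

SQL:
SELECT a.name, b.name AS project
FROM tasks a
LEFT JOIN projects b ON a.project_id = b.id

Result:
name      | project
----------+--------
Refactor  | Atlas  
Migrate   | Orion  
Research  | Nimbus 
Document  | NULL   
Implement | NULL   
Review    | Alpha  
Design    | Atlas  
Plan      | Nimbus 


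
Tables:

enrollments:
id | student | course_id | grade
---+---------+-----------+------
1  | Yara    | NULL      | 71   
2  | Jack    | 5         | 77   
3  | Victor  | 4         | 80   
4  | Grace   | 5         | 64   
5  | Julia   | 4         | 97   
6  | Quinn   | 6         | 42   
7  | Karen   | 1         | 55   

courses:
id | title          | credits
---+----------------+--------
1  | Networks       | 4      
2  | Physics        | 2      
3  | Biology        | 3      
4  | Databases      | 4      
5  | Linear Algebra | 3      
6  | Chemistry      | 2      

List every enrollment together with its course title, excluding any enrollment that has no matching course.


INNER JOIN keeps only enrollments rows whose course_id matches an id in courses. Walk through each enrollment:
  - enrollment 1 (Yara): course_id=NULL, no match -> dropped
  - enrollment 2 (Jack): course_id=5 -> matches Linear Algebra
  - enrollment 3 (Victor): course_id=4 -> matches Databases
  - enrollment 4 (Grace): course_id=5 -> matches Linear Algebra
  - enrollment 5 (Julia): course_id=4 -> matches Databases
  - enrollment 6 (Quinn): course_id=6 -> matches Chemistry
  - enrollment 7 (Karen): course_id=1 -> matches Networks
So 1 of 7 rows is dropped.

SQL:
SELECT a.student, b.title AS course
FROM enrollments a
INNER JOIN courses b ON a.course_id = b.id

Result:
student | course        
--------+---------------
Jack    | Linear Algebra
Victor  | Databases     
Grace   | Linear Algebra
Julia   | Databases     
Quinn   | Chemistry     
Karen   | Networks      


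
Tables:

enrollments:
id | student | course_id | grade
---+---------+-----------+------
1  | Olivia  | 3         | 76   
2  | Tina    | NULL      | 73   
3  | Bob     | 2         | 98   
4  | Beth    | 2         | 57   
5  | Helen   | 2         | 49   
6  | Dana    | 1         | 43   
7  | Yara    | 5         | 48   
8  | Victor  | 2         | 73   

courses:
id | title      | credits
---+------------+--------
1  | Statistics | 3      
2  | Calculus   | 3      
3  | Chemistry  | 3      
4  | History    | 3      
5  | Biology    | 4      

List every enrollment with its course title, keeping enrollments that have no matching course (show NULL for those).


LEFT JOIN keeps every row from enrollments (the left table); where course_id has no match in courses, the course columns become NULL. Walk through each enrollment:
  - enrollment 1 (Olivia): course_id=3 -> matches Chemistry
  - enrollment 2 (Tina): course_id=NULL, no match -> kept with NULL
  - enrollment 3 (Bob): course_id=2 -> matches Calculus
  - enrollment 4 (Beth): course_id=2 -> matches Calculus
  - enrollment 5 (Helen): course_id=2 -> matches Calculus
  - enrollment 6 (Dana): course_id=1 -> matches Statistics
  - enrollment 7 (Yara): course_id=5 -> matches Biology
  - enrollment 8 (Victor): course_id=2 -> matches Calculus
All 8 rows appear; 1 has NULL course.

SQL:
SELECT a.student, b.title AS course
FROM enrollments a
LEFT JOIN courses b ON a.course_id = b.id

Result:
student | course    
--------+-----------
Olivia  | Chemistry 
Tina    | NULL      
Bob     | Calculus  
Beth    | Calculus  
Helen   | Calculus  
Dana    | Statistics
Yara    | Biology   
Victor  | Calculus  


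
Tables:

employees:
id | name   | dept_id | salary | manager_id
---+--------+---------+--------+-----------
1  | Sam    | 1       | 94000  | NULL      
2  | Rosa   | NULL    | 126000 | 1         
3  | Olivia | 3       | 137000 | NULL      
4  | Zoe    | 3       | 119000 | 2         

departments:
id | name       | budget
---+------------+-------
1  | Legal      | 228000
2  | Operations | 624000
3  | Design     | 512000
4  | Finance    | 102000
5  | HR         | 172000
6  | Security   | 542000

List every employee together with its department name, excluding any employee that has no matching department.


INNER JOIN keeps only employees rows whose dept_id matches an id in departments. Walk through each employee:
  - employee 1 (Sam): dept_id=1 -> matches Legal
  - employee 2 (Rosa): dept_id=NULL, no match -> dropped
  - employee 3 (Olivia): dept_id=3 -> matches Design
  - employee 4 (Zoe): dept_id=3 -> matches Design
So 1 of 4 rows is dropped.

SQL:
SELECT a.name, b.name AS department
FROM employees a
INNER JOIN departments b ON a.dept_id = b.id

Result:
name   | department
-------+-----------
Sam    | Legal     
Olivia | Design    
Zoe    | Design    


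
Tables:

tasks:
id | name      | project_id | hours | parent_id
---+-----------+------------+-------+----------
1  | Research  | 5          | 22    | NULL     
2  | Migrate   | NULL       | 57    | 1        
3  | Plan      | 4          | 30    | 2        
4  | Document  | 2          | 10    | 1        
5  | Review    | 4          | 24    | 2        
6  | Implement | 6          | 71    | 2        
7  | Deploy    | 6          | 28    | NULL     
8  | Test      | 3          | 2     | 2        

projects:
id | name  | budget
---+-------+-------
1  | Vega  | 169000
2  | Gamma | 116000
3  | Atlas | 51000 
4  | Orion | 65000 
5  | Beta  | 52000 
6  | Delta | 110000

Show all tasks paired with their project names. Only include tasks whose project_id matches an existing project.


INNER JOIN keeps only tasks rows whose project_id matches an id in projects. Walk through each task:
  - task 1 (Research): project_id=5 -> matches Beta
  - task 2 (Migrate): project_id=NULL, no match -> dropped
  - task 3 (Plan): project_id=4 -> matches Orion
  - task 4 (Document): project_id=2 -> matches Gamma
  - task 5 (Review): project_id=4 -> matches Orion
  - task 6 (Implement): project_id=6 -> matches Delta
  - task 7 (Deploy): project_id=6 -> matches Delta
  - task 8 (Test): project_id=3 -> matches Atlas
So 1 of 8 rows is dropped.

SQL:
SELECT a.name, b.name AS project
FROM tasks a
INNER JOIN projects b ON a.project_id = b.id

Result:
name      | project
----------+--------
Research  | Beta   
Plan      | Orion  
Document  | Gamma  
Review    | Orion  
Implement | Delta  
Deploy    | Delta  
Test      | Atlas  


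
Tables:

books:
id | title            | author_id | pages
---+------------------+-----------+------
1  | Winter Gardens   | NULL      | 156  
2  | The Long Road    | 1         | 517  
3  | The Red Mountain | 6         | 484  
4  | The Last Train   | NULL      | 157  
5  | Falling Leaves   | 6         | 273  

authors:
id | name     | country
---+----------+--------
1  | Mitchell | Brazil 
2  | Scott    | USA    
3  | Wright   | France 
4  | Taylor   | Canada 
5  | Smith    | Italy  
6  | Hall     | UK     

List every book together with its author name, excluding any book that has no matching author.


INNER JOIN keeps only books rows whose author_id matches an id in authors. Walk through each book:
  - book 1 (Winter Gardens): author_id=NULL, no match -> dropped
  - book 2 (The Long Road): author_id=1 -> matches Mitchell
  - book 3 (The Red Mountain): author_id=6 -> matches Hall
  - book 4 (The Last Train): author_id=NULL, no match -> dropped
  - book 5 (Falling Leaves): author_id=6 -> matches Hall
So 2 of 5 rows are dropped.

SQL:
SELECT a.title, b.name AS author
FROM books a
INNER JOIN authors b ON a.author_id = b.id

Result:
title            | author  
-----------------+---------
The Long Road    | Mitchell
The Red Mountain | Hall    
Falling Leaves   | Hall    
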